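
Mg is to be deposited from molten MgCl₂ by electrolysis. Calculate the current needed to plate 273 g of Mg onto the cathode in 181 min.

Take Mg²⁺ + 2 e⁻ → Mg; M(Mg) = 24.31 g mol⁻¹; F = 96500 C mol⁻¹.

200 A

n(Mg) = 273 / 24.31 = 11.23 mol.
n(e⁻) = 2 × 11.23 = 22.46 mol.
Q = n(e⁻)·F = 22.46 × 96500 = 2167000 C.
I = Q/t = 2167000 / 10860 s = 200 A.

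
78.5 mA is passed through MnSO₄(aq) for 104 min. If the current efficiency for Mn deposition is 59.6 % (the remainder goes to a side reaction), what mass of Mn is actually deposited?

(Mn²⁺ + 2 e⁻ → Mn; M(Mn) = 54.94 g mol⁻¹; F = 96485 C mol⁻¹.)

0.0831 g

Q = I·t = 0.07850 × 6240.0 = 489.8 C.
n(e⁻) = 489.8/96485 = 0.005077 mol; theoretically n(Mn) = 0.005077/2 = 0.002538 mol, m_theo = 0.1395 g.
At 59.6 % efficiency, m_actual = 0.596 × 0.1395 = 0.0831 g.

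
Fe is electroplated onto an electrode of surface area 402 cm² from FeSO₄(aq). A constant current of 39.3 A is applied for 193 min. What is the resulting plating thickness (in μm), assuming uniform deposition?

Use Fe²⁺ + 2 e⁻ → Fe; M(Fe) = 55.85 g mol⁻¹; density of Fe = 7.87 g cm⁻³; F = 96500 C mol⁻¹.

416 μm

Q = I·t = 39.30 × 11580 = 455100 C; n(e⁻) = 4.716 mol.
n(Fe) = n(e⁻)/2 = 2.358 mol, so m = 2.358 × 55.85 = 131.7 g.
Volume = m/ρ = 131.7 / 7.87 = 16.73 cm³.
Thickness = V/A = 16.73 / 402 = 0.0416 cm = 416 μm.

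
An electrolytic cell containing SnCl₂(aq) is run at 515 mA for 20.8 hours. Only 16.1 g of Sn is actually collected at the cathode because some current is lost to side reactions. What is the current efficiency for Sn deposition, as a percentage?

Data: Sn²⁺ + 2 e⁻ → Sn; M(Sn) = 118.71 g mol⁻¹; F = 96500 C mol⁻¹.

67.9 %

Q = I·t = 0.5150 × 74880 = 38560 C; n(e⁻) = 38560/96500 = 0.3996 mol.
Theoretical n(Sn) = n(e⁻)/2 = 0.1998 mol, i.e. m_theo = 0.1998 × 118.71 = 23.72 g.
Efficiency = m_actual / m_theo = 16.1 / 23.72 = 67.9 %.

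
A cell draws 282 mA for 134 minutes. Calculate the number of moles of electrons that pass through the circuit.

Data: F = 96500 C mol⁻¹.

Q = I·t = 0.2820 A × 8040.0 s = 2267 C.
n(e⁻) = Q/F = 2267 / 96500 = 0.0235 mol.

0.0235 mol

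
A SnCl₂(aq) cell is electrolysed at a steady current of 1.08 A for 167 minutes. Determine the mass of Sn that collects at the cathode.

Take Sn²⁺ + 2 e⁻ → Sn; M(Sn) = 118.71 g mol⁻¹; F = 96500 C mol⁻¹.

Q = I·t = 1.080 A × 10020 s = 10820 C.
n(e⁻) = Q/F = 10820 / 96500 = 0.1121 mol.
Sn²⁺ + 2 e⁻ → Sn, so n(Sn) = n(e⁻)/2 = 0.05607 mol.
m = n·M = 0.05607 × 118.71 = 6.66 g.

6.66 g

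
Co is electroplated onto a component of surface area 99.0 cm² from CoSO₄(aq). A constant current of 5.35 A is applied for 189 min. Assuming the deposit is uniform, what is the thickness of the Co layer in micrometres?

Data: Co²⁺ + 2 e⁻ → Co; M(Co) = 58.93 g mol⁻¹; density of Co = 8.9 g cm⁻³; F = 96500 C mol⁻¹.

Q = I·t = 5.350 × 11340 = 60670 C; n(e⁻) = 0.6287 mol.
n(Co) = n(e⁻)/2 = 0.3143 mol, so m = 0.3143 × 58.93 = 18.52 g.
Volume = m/ρ = 18.52 / 8.9 = 2.081 cm³.
Thickness = V/A = 2.081 / 99.0 = 0.0210 cm = 210 μm.

210 μm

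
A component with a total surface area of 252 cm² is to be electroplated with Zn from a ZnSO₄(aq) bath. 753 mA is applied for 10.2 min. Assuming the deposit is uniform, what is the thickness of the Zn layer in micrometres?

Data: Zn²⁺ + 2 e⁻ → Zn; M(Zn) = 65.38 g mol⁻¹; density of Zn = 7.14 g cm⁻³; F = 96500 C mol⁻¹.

Q = I·t = 0.7530 × 612.00 = 460.8 C; n(e⁻) = 0.004776 mol.
n(Zn) = n(e⁻)/2 = 0.002388 mol, so m = 0.002388 × 65.38 = 0.1561 g.
Volume = m/ρ = 0.1561 / 7.14 = 0.02186 cm³.
Thickness = V/A = 0.02186 / 252 = 8.68 × 10⁻⁵ cm = 0.868 μm.

0.868 μm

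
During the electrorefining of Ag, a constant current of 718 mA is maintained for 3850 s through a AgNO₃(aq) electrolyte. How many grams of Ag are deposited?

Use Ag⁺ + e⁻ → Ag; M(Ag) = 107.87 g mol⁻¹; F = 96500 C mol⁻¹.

3.09 g

Q = I·t = 0.7180 A × 3850.0 s = 2764 C.
n(e⁻) = Q/F = 2764 / 96500 = 0.02865 mol.
Ag⁺ + e⁻ → Ag, so n(Ag) = n(e⁻)/1 = 0.02865 mol.
m = n·M = 0.02865 × 107.87 = 3.09 g.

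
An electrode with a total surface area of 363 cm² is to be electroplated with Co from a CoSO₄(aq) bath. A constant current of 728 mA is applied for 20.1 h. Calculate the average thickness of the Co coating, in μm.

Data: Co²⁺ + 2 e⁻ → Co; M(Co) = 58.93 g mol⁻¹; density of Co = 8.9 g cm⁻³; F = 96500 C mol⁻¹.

49.8 μm

Q = I·t = 0.7280 × 72360 = 52680 C; n(e⁻) = 0.5459 mol.
n(Co) = n(e⁻)/2 = 0.2729 mol, so m = 0.2729 × 58.93 = 16.08 g.
Volume = m/ρ = 16.08 / 8.9 = 1.807 cm³.
Thickness = V/A = 1.807 / 363 = 0.00498 cm = 49.8 μm.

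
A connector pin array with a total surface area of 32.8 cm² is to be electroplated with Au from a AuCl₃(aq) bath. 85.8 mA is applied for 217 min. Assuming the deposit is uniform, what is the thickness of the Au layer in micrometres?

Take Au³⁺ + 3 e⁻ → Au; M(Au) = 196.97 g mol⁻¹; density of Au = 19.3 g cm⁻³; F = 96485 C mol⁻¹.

12.0 μm

Q = I·t = 0.08580 × 13020 = 1117 C; n(e⁻) = 0.01158 mol.
n(Au) = n(e⁻)/3 = 0.003859 mol, so m = 0.003859 × 196.97 = 0.7602 g.
Volume = m/ρ = 0.7602 / 19.3 = 0.03939 cm³.
Thickness = V/A = 0.03939 / 32.8 = 0.00120 cm = 12.0 μm.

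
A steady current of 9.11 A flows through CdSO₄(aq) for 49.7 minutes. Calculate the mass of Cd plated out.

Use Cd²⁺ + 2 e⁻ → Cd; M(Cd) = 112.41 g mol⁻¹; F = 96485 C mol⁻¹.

15.8 g

Q = I·t = 9.110 A × 2982.0 s = 27170 C.
n(e⁻) = Q/F = 27170 / 96485 = 0.2816 mol.
Cd²⁺ + 2 e⁻ → Cd, so n(Cd) = n(e⁻)/2 = 0.1408 mol.
m = n·M = 0.1408 × 112.41 = 15.8 g.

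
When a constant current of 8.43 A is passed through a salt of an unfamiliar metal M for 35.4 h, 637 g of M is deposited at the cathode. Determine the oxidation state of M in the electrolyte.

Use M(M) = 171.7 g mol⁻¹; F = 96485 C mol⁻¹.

Q = I·t = 8.430 A × 127440 s = 1074000 C, so n(e⁻) = 1074000/96485 = 11.13 mol.
n(M) deposited = 637 / 171.7 = 3.710 mol.
Electrons per atom = n(e⁻)/n(M) = 11.13 / 3.710 = 3.00 ≈ 3, so the ion is M³⁺.

+3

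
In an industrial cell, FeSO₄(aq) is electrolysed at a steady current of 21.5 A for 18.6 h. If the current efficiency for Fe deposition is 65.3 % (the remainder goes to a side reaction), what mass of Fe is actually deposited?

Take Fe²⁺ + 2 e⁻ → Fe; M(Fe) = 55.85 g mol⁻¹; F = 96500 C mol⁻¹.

Q = I·t = 21.50 × 66960 = 1440000 C.
n(e⁻) = 1440000/96500 = 14.92 mol; theoretically n(Fe) = 14.92/2 = 7.459 mol, m_theo = 416.6 g.
At 65.3 % efficiency, m_actual = 0.653 × 416.6 = 272 g.

272 g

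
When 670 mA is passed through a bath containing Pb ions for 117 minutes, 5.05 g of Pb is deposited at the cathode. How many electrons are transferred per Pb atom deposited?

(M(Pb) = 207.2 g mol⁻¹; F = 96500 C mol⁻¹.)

2

Q = I·t = 0.6700 A × 7020.0 s = 4703 C, so n(e⁻) = 4703/96500 = 0.04874 mol.
n(Pb) deposited = 5.05 / 207.2 = 0.02437 mol.
Electrons per atom = n(e⁻)/n(Pb) = 0.04874 / 0.02437 = 2.00 ≈ 2, so the ion is Pb²⁺.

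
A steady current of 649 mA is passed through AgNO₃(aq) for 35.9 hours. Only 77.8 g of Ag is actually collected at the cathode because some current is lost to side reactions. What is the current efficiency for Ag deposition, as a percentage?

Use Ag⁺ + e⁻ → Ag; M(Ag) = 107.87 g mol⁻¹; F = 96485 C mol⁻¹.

83.0 %

Q = I·t = 0.6490 × 129240 = 83880 C; n(e⁻) = 83880/96485 = 0.8693 mol.
Theoretical n(Ag) = n(e⁻)/1 = 0.8693 mol, i.e. m_theo = 0.8693 × 107.87 = 93.77 g.
Efficiency = m_actual / m_theo = 77.8 / 93.77 = 83.0 %.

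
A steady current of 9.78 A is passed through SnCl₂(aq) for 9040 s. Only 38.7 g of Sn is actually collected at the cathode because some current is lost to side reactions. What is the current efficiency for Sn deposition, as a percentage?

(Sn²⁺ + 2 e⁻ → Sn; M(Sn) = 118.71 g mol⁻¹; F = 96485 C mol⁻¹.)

Q = I·t = 9.780 × 9040.0 = 88410 C; n(e⁻) = 88410/96485 = 0.9163 mol.
Theoretical n(Sn) = n(e⁻)/2 = 0.4582 mol, i.e. m_theo = 0.4582 × 118.71 = 54.39 g.
Efficiency = m_actual / m_theo = 38.7 / 54.39 = 71.2 %.

71.2 %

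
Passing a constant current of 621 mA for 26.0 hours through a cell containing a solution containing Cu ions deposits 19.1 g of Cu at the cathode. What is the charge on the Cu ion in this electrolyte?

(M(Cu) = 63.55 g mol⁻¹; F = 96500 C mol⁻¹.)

+2

Q = I·t = 0.6210 A × 93600 s = 58130 C, so n(e⁻) = 58130/96500 = 0.6023 mol.
n(Cu) deposited = 19.1 / 63.55 = 0.3006 mol.
Electrons per atom = n(e⁻)/n(Cu) = 0.6023 / 0.3006 = 2.00 ≈ 2, so the ion is Cu²⁺.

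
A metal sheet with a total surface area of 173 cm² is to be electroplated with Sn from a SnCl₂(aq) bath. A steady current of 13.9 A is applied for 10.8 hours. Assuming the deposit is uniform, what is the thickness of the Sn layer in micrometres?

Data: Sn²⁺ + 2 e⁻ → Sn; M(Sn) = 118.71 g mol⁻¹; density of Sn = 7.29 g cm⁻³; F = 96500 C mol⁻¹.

Q = I·t = 13.90 × 38880 = 540400 C; n(e⁻) = 5.600 mol.
n(Sn) = n(e⁻)/2 = 2.800 mol, so m = 2.800 × 118.71 = 332.4 g.
Volume = m/ρ = 332.4 / 7.29 = 45.60 cm³.
Thickness = V/A = 45.60 / 173 = 0.264 cm = 2640 μm.

2640 μm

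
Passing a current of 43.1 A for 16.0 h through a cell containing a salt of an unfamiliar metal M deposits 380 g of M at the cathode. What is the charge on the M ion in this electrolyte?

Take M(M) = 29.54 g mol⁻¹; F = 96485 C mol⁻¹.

+2

Q = I·t = 43.10 A × 57600 s = 2483000 C, so n(e⁻) = 2483000/96485 = 25.73 mol.
n(M) deposited = 380 / 29.54 = 12.86 mol.
Electrons per atom = n(e⁻)/n(M) = 25.73 / 12.86 = 2.00 ≈ 2, so the ion is M²⁺.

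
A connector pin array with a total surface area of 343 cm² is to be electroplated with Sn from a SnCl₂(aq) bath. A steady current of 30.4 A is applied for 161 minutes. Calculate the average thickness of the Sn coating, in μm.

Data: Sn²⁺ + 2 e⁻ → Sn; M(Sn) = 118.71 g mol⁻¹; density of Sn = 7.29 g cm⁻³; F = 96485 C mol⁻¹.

Q = I·t = 30.40 × 9660.0 = 293700 C; n(e⁻) = 3.044 mol.
n(Sn) = n(e⁻)/2 = 1.522 mol, so m = 1.522 × 118.71 = 180.7 g.
Volume = m/ρ = 180.7 / 7.29 = 24.78 cm³.
Thickness = V/A = 24.78 / 343 = 0.0722 cm = 722 μm.

722 μm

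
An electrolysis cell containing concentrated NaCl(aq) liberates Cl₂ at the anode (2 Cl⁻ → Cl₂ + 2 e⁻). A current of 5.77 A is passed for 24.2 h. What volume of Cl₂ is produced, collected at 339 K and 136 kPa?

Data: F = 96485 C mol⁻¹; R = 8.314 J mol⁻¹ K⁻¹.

54.0 L

Q = I·t = 5.770 A × 87120 s = 502700 C.
n(e⁻) = Q/F = 502700 / 96485 = 5.210 mol.
2 electrons are transferred per Cl₂ molecule, so n(Cl₂) = 5.210 / 2 = 2.605 mol.
V = nRT/P = (2.605 × 8.314 × 339) / (136 × 10³ Pa) = 0.0540 m³ = 54.0 L.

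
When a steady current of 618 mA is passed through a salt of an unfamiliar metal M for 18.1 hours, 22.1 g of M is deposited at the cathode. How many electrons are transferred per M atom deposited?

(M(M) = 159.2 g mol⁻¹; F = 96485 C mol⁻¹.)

3

Q = I·t = 0.6180 A × 65160 s = 40270 C, so n(e⁻) = 40270/96485 = 0.4174 mol.
n(M) deposited = 22.1 / 159.2 = 0.1388 mol.
Electrons per atom = n(e⁻)/n(M) = 0.4174 / 0.1388 = 3.01 ≈ 3, so the ion is M³⁺.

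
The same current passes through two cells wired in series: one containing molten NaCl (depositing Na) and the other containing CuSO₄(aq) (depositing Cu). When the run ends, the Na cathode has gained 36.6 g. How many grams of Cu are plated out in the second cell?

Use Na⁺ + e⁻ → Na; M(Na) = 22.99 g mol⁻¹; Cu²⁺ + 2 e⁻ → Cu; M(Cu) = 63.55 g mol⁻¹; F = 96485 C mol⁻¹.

50.6 g

n(Na) = 36.6 / 22.99 = 1.592 mol.
Since Na⁺ + e⁻ → Na, n(e⁻) passed = 1 × 1.592 = 1.592 mol.
Cells in series carry the same charge, so the same 1.592 mol of electrons passes through cell 2.
Cu²⁺ + 2 e⁻ → Cu, so n(Cu) = 1.592 / 2 = 0.7960 mol.
m(Cu) = 0.7960 × 63.55 = 50.6 g.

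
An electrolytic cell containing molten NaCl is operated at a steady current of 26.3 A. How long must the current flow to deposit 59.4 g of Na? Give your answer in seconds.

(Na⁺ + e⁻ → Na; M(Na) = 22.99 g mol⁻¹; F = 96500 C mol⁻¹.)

9480 s

n(Na) = m/M = 59.4 / 22.99 = 2.584 mol.
Each Na atom requires 1 electron, so n(e⁻) = 1 × 2.584 = 2.584 mol.
Q = n(e⁻)·F = 2.584 × 96500 = 249300 C.
t = Q/I = 249300 / 26.30 A = 9480 s.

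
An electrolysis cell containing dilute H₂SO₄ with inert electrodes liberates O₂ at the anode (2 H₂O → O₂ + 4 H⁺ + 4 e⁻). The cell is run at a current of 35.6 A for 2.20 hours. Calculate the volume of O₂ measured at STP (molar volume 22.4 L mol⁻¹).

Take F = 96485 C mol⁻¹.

16.4 L

Q = I·t = 35.60 A × 7920.0 s = 282000 C.
n(e⁻) = Q/F = 282000 / 96485 = 2.922 mol.
4 electrons are transferred per O₂ molecule, so n(O₂) = 2.922 / 4 = 0.7306 mol.
V = n × V_m = 0.7306 × 22.4 = 16.4 L.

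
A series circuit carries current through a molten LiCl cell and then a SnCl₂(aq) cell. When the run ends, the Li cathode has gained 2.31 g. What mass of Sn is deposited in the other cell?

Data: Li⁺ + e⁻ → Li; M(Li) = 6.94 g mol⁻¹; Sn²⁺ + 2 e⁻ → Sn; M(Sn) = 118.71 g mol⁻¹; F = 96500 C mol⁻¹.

n(Li) = 2.31 / 6.94 = 0.3329 mol.
Since Li⁺ + e⁻ → Li, n(e⁻) passed = 1 × 0.3329 = 0.3329 mol.
Cells in series carry the same charge, so the same 0.3329 mol of electrons passes through cell 2.
Sn²⁺ + 2 e⁻ → Sn, so n(Sn) = 0.3329 / 2 = 0.1664 mol.
m(Sn) = 0.1664 × 118.71 = 19.8 g.

19.8 g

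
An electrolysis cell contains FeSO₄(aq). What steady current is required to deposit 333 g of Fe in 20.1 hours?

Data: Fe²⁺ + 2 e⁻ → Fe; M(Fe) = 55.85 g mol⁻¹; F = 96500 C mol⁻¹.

n(Fe) = 333 / 55.85 = 5.962 mol.
n(e⁻) = 2 × 5.962 = 11.92 mol.
Q = n(e⁻)·F = 11.92 × 96500 = 1151000 C.
I = Q/t = 1151000 / 72360 s = 15.9 A.

15.9 A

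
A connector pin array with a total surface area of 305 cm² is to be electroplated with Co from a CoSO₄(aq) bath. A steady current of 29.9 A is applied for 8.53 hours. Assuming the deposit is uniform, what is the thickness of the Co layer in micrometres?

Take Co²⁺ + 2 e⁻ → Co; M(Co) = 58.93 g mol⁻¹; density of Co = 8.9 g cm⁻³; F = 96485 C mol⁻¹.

1030 μm

Q = I·t = 29.90 × 30708 = 918200 C; n(e⁻) = 9.516 mol.
n(Co) = n(e⁻)/2 = 4.758 mol, so m = 4.758 × 58.93 = 280.4 g.
Volume = m/ρ = 280.4 / 8.9 = 31.50 cm³.
Thickness = V/A = 31.50 / 305 = 0.103 cm = 1030 μm.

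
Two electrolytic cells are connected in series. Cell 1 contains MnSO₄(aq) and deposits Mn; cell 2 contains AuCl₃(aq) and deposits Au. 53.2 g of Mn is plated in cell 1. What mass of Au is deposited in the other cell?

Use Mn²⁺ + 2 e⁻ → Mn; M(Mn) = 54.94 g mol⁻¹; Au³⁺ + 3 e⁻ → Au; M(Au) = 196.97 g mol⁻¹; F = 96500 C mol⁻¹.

127 g

n(Mn) = 53.2 / 54.94 = 0.9683 mol.
Since Mn²⁺ + 2 e⁻ → Mn, n(e⁻) passed = 2 × 0.9683 = 1.937 mol.
Cells in series carry the same charge, so the same 1.937 mol of electrons passes through cell 2.
Au³⁺ + 3 e⁻ → Au, so n(Au) = 1.937 / 3 = 0.6456 mol.
m(Au) = 0.6456 × 196.97 = 127 g.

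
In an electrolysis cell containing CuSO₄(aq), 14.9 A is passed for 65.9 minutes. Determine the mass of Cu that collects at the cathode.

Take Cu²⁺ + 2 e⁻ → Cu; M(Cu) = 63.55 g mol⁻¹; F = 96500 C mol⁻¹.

Q = I·t = 14.90 A × 3954.0 s = 58910 C.
n(e⁻) = Q/F = 58910 / 96500 = 0.6105 mol.
Cu²⁺ + 2 e⁻ → Cu, so n(Cu) = n(e⁻)/2 = 0.3053 mol.
m = n·M = 0.3053 × 63.55 = 19.4 g.

19.4 g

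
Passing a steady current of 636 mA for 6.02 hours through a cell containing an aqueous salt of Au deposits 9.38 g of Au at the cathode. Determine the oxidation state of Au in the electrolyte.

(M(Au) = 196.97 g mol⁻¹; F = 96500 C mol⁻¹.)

+3

Q = I·t = 0.6360 A × 21672 s = 13780 C, so n(e⁻) = 13780/96500 = 0.1428 mol.
n(Au) deposited = 9.38 / 196.97 = 0.04762 mol.
Electrons per atom = n(e⁻)/n(Au) = 0.1428 / 0.04762 = 3.00 ≈ 3, so the ion is Au³⁺.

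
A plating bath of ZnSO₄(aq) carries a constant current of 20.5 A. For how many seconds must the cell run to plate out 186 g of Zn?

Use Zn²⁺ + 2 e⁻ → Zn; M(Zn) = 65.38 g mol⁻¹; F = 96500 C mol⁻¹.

26800 s

n(Zn) = m/M = 186 / 65.38 = 2.845 mol.
Each Zn atom requires 2 electrons, so n(e⁻) = 2 × 2.845 = 5.690 mol.
Q = n(e⁻)·F = 5.690 × 96500 = 549100 C.
t = Q/I = 549100 / 20.50 A = 26780 s.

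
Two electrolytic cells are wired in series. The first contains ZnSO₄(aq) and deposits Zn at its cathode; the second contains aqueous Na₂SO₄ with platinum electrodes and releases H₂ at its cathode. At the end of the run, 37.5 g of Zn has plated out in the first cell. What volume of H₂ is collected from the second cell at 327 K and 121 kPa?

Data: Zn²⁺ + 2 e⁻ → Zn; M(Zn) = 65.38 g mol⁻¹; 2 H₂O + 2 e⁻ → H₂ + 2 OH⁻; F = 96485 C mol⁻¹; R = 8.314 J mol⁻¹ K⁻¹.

n(Zn) = 37.5 / 65.38 = 0.5736 mol, so n(e⁻) = 2 × 0.5736 = 1.147 mol.
The cells are in series, so the same 1.147 mol of electrons passes through the second cell.
2 H₂O + 2 e⁻ → H₂ + 2 OH⁻ — 2 mol e⁻ per mol H₂, so n(H₂) = 1.147/2 = 0.5736 mol.
V = nRT/P = (0.5736 × 8.314 × 327) / (121 × 10³) = 0.0129 m³ = 12.9 L.

12.9 L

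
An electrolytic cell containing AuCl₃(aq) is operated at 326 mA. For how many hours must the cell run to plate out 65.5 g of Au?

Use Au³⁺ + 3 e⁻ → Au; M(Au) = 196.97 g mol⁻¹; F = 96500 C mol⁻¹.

n(Au) = m/M = 65.5 / 196.97 = 0.3325 mol.
Each Au atom requires 3 electrons, so n(e⁻) = 3 × 0.3325 = 0.9976 mol.
Q = n(e⁻)·F = 0.9976 × 96500 = 96270 C.
t = Q/I = 96270 / 0.3260 A = 295300 s = 82.0 h.

82.0 h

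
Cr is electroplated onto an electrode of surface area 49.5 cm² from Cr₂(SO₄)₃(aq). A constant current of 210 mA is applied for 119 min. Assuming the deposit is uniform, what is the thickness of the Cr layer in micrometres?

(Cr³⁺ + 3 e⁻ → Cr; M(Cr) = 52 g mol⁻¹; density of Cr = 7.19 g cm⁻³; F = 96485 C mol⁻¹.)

Q = I·t = 0.2100 × 7140.0 = 1499 C; n(e⁻) = 0.01554 mol.
n(Cr) = n(e⁻)/3 = 0.005180 mol, so m = 0.005180 × 52 = 0.2694 g.
Volume = m/ρ = 0.2694 / 7.19 = 0.03746 cm³.
Thickness = V/A = 0.03746 / 49.5 = 7.57 × 10⁻⁴ cm = 7.57 μm.

7.57 μm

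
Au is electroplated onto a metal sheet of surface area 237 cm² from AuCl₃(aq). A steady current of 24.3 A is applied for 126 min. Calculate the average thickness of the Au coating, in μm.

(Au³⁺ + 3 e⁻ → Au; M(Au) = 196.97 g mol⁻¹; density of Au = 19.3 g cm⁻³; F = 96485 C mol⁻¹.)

Q = I·t = 24.30 × 7560.0 = 183700 C; n(e⁻) = 1.904 mol.
n(Au) = n(e⁻)/3 = 0.6347 mol, so m = 0.6347 × 196.97 = 125.0 g.
Volume = m/ρ = 125.0 / 19.3 = 6.477 cm³.
Thickness = V/A = 6.477 / 237 = 0.0273 cm = 273 μm.

273 μm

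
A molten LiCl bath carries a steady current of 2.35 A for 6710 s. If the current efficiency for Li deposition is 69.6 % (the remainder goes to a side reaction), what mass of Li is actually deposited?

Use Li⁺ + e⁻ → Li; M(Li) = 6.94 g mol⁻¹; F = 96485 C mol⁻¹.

0.789 g

Q = I·t = 2.350 × 6710.0 = 15770 C.
n(e⁻) = 15770/96485 = 0.1634 mol; theoretically n(Li) = 0.1634/1 = 0.1634 mol, m_theo = 1.134 g.
At 69.6 % efficiency, m_actual = 0.696 × 1.134 = 0.789 g.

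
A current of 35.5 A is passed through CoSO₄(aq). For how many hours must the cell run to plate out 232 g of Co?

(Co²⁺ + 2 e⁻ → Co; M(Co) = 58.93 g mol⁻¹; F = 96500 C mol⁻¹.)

n(Co) = m/M = 232 / 58.93 = 3.937 mol.
Each Co atom requires 2 electrons, so n(e⁻) = 2 × 3.937 = 7.874 mol.
Q = n(e⁻)·F = 7.874 × 96500 = 759800 C.
t = Q/I = 759800 / 35.50 A = 21400 s = 5.95 h.

5.95 h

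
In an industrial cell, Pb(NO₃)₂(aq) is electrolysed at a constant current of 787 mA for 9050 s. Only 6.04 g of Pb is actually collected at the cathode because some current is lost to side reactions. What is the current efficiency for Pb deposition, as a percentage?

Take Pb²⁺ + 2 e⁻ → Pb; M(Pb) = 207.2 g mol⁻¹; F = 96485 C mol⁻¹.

Q = I·t = 0.7870 × 9050.0 = 7122 C; n(e⁻) = 7122/96485 = 0.07382 mol.
Theoretical n(Pb) = n(e⁻)/2 = 0.03691 mol, i.e. m_theo = 0.03691 × 207.2 = 7.648 g.
Efficiency = m_actual / m_theo = 6.04 / 7.648 = 79.0 %.

79.0 %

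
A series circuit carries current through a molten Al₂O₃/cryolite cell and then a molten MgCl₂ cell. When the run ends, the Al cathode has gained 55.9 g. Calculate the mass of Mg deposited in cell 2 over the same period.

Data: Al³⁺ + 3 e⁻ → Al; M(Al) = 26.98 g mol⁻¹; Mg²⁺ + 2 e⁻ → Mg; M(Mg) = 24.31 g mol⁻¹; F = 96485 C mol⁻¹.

n(Al) = 55.9 / 26.98 = 2.072 mol.
Since Al³⁺ + 3 e⁻ → Al, n(e⁻) passed = 3 × 2.072 = 6.216 mol.
Cells in series carry the same charge, so the same 6.216 mol of electrons passes through cell 2.
Mg²⁺ + 2 e⁻ → Mg, so n(Mg) = 6.216 / 2 = 3.108 mol.
m(Mg) = 3.108 × 24.31 = 75.6 g.

75.6 g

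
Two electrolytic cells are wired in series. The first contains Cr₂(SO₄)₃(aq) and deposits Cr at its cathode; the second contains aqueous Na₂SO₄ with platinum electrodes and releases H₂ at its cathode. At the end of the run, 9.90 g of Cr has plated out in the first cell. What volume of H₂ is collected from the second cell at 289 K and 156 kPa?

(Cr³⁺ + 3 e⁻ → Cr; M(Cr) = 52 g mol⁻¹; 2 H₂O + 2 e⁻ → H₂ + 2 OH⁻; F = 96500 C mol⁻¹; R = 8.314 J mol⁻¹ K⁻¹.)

n(Cr) = 9.90 / 52 = 0.1904 mol, so n(e⁻) = 3 × 0.1904 = 0.5712 mol.
The cells are in series, so the same 0.5712 mol of electrons passes through the second cell.
2 H₂O + 2 e⁻ → H₂ + 2 OH⁻ — 2 mol e⁻ per mol H₂, so n(H₂) = 0.5712/2 = 0.2856 mol.
V = nRT/P = (0.2856 × 8.314 × 289) / (156 × 10³) = 0.00440 m³ = 4.40 L.

4.40 L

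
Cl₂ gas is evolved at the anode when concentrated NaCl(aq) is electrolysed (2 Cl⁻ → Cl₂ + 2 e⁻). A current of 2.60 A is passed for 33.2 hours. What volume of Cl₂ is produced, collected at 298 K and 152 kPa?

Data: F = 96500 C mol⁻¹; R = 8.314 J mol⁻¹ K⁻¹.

26.2 L

Q = I·t = 2.600 A × 119520 s = 310800 C.
n(e⁻) = Q/F = 310800 / 96500 = 3.220 mol.
2 electrons are transferred per Cl₂ molecule, so n(Cl₂) = 3.220 / 2 = 1.610 mol.
V = nRT/P = (1.610 × 8.314 × 298) / (152 × 10³ Pa) = 0.0262 m³ = 26.2 L.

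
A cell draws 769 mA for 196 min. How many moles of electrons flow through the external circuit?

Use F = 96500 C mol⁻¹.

Q = I·t = 0.7690 A × 11760 s = 9043 C.
n(e⁻) = Q/F = 9043 / 96500 = 0.0937 mol.

0.0937 mol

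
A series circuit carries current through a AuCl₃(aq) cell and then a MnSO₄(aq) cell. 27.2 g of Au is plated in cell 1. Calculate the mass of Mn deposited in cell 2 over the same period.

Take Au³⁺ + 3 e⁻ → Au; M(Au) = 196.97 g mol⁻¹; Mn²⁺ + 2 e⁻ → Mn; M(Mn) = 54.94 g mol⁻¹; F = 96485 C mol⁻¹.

11.4 g

n(Au) = 27.2 / 196.97 = 0.1381 mol.
Since Au³⁺ + 3 e⁻ → Au, n(e⁻) passed = 3 × 0.1381 = 0.4143 mol.
Cells in series carry the same charge, so the same 0.4143 mol of electrons passes through cell 2.
Mn²⁺ + 2 e⁻ → Mn, so n(Mn) = 0.4143 / 2 = 0.2071 mol.
m(Mn) = 0.2071 × 54.94 = 11.4 g.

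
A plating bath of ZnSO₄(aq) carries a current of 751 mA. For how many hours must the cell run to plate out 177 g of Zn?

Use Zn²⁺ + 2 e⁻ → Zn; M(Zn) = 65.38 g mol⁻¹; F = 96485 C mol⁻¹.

n(Zn) = m/M = 177 / 65.38 = 2.707 mol.
Each Zn atom requires 2 electrons, so n(e⁻) = 2 × 2.707 = 5.414 mol.
Q = n(e⁻)·F = 5.414 × 96485 = 522400 C.
t = Q/I = 522400 / 0.7510 A = 695600 s = 193 h.

193 h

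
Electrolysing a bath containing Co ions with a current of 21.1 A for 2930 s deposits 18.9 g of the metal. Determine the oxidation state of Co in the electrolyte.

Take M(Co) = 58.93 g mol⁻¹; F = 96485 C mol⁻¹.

+2

Q = I·t = 21.10 A × 2930.0 s = 61820 C, so n(e⁻) = 61820/96485 = 0.6408 mol.
n(Co) deposited = 18.9 / 58.93 = 0.3207 mol.
Electrons per atom = n(e⁻)/n(Co) = 0.6408 / 0.3207 = 2.00 ≈ 2, so the ion is Co²⁺.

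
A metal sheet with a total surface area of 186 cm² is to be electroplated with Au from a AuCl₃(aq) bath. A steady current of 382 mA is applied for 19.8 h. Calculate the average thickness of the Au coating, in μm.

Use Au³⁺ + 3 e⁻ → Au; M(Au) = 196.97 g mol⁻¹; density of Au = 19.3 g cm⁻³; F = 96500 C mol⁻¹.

Q = I·t = 0.3820 × 71280 = 27230 C; n(e⁻) = 0.2822 mol.
n(Au) = n(e⁻)/3 = 0.09406 mol, so m = 0.09406 × 196.97 = 18.53 g.
Volume = m/ρ = 18.53 / 19.3 = 0.9599 cm³.
Thickness = V/A = 0.9599 / 186 = 0.00516 cm = 51.6 μm.

51.6 μm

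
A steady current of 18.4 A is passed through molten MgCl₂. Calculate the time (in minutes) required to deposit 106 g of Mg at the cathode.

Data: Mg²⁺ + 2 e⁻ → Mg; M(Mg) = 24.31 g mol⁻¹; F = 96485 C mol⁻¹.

762 min

n(Mg) = m/M = 106 / 24.31 = 4.360 mol.
Each Mg atom requires 2 electrons, so n(e⁻) = 2 × 4.360 = 8.721 mol.
Q = n(e⁻)·F = 8.721 × 96485 = 841400 C.
t = Q/I = 841400 / 18.40 A = 45730 s = 762 min.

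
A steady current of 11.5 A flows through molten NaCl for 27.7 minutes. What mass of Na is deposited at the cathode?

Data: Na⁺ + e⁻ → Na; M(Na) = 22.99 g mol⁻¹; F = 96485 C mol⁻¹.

4.55 g

Q = I·t = 11.50 A × 1662.0 s = 19110 C.
n(e⁻) = Q/F = 19110 / 96485 = 0.1981 mol.
Na⁺ + e⁻ → Na, so n(Na) = n(e⁻)/1 = 0.1981 mol.
m = n·M = 0.1981 × 22.99 = 4.55 g.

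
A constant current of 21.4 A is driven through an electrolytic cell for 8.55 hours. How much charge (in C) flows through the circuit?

Q = I·t = 21.40 A × 30780 s = 6.59 × 10⁵ C.

6.59 × 10⁵ C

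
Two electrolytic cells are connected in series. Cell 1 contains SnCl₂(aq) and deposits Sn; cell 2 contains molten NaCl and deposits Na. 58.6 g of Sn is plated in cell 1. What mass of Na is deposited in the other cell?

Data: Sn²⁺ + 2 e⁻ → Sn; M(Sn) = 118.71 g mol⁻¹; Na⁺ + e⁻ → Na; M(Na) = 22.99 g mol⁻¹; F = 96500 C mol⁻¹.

22.7 g

n(Sn) = 58.6 / 118.71 = 0.4936 mol.
Since Sn²⁺ + 2 e⁻ → Sn, n(e⁻) passed = 2 × 0.4936 = 0.9873 mol.
Cells in series carry the same charge, so the same 0.9873 mol of electrons passes through cell 2.
Na⁺ + e⁻ → Na, so n(Na) = 0.9873 / 1 = 0.9873 mol.
m(Na) = 0.9873 × 22.99 = 22.7 g.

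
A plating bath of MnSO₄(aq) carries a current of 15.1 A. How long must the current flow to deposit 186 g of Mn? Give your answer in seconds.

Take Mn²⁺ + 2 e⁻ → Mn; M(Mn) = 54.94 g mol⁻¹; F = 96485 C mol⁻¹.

43300 s

n(Mn) = m/M = 186 / 54.94 = 3.386 mol.
Each Mn atom requires 2 electrons, so n(e⁻) = 2 × 3.386 = 6.771 mol.
Q = n(e⁻)·F = 6.771 × 96485 = 653300 C.
t = Q/I = 653300 / 15.10 A = 43270 s.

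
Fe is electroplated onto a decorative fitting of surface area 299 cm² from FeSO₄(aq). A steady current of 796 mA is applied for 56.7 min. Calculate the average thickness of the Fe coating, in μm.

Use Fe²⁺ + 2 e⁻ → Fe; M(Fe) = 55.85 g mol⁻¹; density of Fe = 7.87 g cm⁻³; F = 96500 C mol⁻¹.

3.33 μm

Q = I·t = 0.7960 × 3402.0 = 2708 C; n(e⁻) = 0.02806 mol.
n(Fe) = n(e⁻)/2 = 0.01403 mol, so m = 0.01403 × 55.85 = 0.7836 g.
Volume = m/ρ = 0.7836 / 7.87 = 0.09957 cm³.
Thickness = V/A = 0.09957 / 299 = 3.33 × 10⁻⁴ cm = 3.33 μm.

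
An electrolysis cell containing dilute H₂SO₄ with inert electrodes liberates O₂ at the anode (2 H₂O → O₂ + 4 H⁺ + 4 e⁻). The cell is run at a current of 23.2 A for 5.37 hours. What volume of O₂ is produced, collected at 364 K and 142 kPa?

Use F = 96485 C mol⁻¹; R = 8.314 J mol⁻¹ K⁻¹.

24.8 L

Q = I·t = 23.20 A × 19332 s = 448500 C.
n(e⁻) = Q/F = 448500 / 96485 = 4.648 mol.
4 electrons are transferred per O₂ molecule, so n(O₂) = 4.648 / 4 = 1.162 mol.
V = nRT/P = (1.162 × 8.314 × 364) / (142 × 10³ Pa) = 0.0248 m³ = 24.8 L.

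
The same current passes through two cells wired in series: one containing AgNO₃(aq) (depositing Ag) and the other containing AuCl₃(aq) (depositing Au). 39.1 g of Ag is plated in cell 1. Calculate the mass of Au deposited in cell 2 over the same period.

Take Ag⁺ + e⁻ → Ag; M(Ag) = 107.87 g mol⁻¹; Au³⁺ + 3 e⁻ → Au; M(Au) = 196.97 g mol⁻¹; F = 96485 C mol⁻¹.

n(Ag) = 39.1 / 107.87 = 0.3625 mol.
Since Ag⁺ + e⁻ → Ag, n(e⁻) passed = 1 × 0.3625 = 0.3625 mol.
Cells in series carry the same charge, so the same 0.3625 mol of electrons passes through cell 2.
Au³⁺ + 3 e⁻ → Au, so n(Au) = 0.3625 / 3 = 0.1208 mol.
m(Au) = 0.1208 × 196.97 = 23.8 g.

23.8 g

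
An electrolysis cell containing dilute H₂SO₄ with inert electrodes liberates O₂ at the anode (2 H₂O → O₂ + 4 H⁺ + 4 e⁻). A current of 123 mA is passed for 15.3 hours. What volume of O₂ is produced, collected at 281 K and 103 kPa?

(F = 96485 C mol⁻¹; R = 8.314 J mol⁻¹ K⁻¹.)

0.398 L

Q = I·t = 0.1230 A × 55080 s = 6775 C.
n(e⁻) = Q/F = 6775 / 96485 = 0.07022 mol.
4 electrons are transferred per O₂ molecule, so n(O₂) = 0.07022 / 4 = 0.01755 mol.
V = nRT/P = (0.01755 × 8.314 × 281) / (103 × 10³ Pa) = 3.98 × 10⁻⁴ m³ = 0.398 L.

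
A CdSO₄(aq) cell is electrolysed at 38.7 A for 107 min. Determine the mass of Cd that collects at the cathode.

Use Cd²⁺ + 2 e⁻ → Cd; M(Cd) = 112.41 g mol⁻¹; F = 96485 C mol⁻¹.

145 g

Q = I·t = 38.70 A × 6420.0 s = 248500 C.
n(e⁻) = Q/F = 248500 / 96485 = 2.575 mol.
Cd²⁺ + 2 e⁻ → Cd, so n(Cd) = n(e⁻)/2 = 1.288 mol.
m = n·M = 1.288 × 112.41 = 145 g.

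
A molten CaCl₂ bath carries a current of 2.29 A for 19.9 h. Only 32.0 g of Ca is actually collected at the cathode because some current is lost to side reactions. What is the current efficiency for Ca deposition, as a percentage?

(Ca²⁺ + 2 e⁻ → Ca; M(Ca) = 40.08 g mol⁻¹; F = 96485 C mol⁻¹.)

Q = I·t = 2.290 × 71640 = 164100 C; n(e⁻) = 164100/96485 = 1.700 mol.
Theoretical n(Ca) = n(e⁻)/2 = 0.8502 mol, i.e. m_theo = 0.8502 × 40.08 = 34.07 g.
Efficiency = m_actual / m_theo = 32.0 / 34.07 = 93.9 %.

93.9 %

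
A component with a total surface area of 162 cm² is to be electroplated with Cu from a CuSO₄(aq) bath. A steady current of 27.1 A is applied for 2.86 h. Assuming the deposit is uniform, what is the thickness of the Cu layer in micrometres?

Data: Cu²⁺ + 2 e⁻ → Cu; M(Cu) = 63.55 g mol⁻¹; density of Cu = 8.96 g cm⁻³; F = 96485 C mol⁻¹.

Q = I·t = 27.10 × 10296 = 279000 C; n(e⁻) = 2.892 mol.
n(Cu) = n(e⁻)/2 = 1.446 mol, so m = 1.446 × 63.55 = 91.89 g.
Volume = m/ρ = 91.89 / 8.96 = 10.26 cm³.
Thickness = V/A = 10.26 / 162 = 0.0633 cm = 633 μm.

633 μm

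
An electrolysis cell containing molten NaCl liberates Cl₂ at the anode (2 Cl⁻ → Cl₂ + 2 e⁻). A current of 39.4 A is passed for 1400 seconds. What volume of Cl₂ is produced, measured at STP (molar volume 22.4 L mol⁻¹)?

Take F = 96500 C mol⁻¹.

6.40 L

Q = I·t = 39.40 A × 1400.0 s = 55160 C.
n(e⁻) = Q/F = 55160 / 96500 = 0.5716 mol.
2 electrons are transferred per Cl₂ molecule, so n(Cl₂) = 0.5716 / 2 = 0.2858 mol.
V = n × V_m = 0.2858 × 22.4 = 6.40 L.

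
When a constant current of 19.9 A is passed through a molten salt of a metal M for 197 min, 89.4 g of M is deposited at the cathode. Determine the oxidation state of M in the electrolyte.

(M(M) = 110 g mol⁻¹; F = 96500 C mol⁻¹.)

Q = I·t = 19.90 A × 11820 s = 235200 C, so n(e⁻) = 235200/96500 = 2.437 mol.
n(M) deposited = 89.4 / 110 = 0.8127 mol.
Electrons per atom = n(e⁻)/n(M) = 2.437 / 0.8127 = 3.00 ≈ 3, so the ion is M³⁺.

+3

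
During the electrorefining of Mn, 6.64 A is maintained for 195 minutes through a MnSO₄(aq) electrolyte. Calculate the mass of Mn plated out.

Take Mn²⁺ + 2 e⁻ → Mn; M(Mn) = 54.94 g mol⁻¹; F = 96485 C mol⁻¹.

Q = I·t = 6.640 A × 11700 s = 77690 C.
n(e⁻) = Q/F = 77690 / 96485 = 0.8052 mol.
Mn²⁺ + 2 e⁻ → Mn, so n(Mn) = n(e⁻)/2 = 0.4026 mol.
m = n·M = 0.4026 × 54.94 = 22.1 g.

22.1 g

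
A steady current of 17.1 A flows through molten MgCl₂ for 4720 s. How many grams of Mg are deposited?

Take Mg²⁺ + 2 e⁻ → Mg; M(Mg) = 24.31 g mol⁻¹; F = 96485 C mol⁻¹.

10.2 g

Q = I·t = 17.10 A × 4720.0 s = 80710 C.
n(e⁻) = Q/F = 80710 / 96485 = 0.8365 mol.
Mg²⁺ + 2 e⁻ → Mg, so n(Mg) = n(e⁻)/2 = 0.4183 mol.
m = n·M = 0.4183 × 24.31 = 10.2 g.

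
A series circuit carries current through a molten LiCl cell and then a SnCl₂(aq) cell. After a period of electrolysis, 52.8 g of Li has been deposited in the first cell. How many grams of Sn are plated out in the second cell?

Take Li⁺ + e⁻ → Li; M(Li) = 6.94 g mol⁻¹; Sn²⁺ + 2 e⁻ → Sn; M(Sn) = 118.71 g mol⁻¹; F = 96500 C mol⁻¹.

n(Li) = 52.8 / 6.94 = 7.608 mol.
Since Li⁺ + e⁻ → Li, n(e⁻) passed = 1 × 7.608 = 7.608 mol.
Cells in series carry the same charge, so the same 7.608 mol of electrons passes through cell 2.
Sn²⁺ + 2 e⁻ → Sn, so n(Sn) = 7.608 / 2 = 3.804 mol.
m(Sn) = 3.804 × 118.71 = 452 g.

452 g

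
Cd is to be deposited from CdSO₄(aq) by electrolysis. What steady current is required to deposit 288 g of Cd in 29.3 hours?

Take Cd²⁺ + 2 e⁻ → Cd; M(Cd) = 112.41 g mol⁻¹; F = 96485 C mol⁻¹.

n(Cd) = 288 / 112.41 = 2.562 mol.
n(e⁻) = 2 × 2.562 = 5.124 mol.
Q = n(e⁻)·F = 5.124 × 96485 = 494400 C.
I = Q/t = 494400 / 105480 s = 4.69 A.

4.69 A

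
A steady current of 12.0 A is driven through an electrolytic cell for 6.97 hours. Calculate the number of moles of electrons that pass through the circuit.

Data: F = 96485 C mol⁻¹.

3.12 mol

Q = I·t = 12.00 A × 25092 s = 301100 C.
n(e⁻) = Q/F = 301100 / 96485 = 3.12 mol.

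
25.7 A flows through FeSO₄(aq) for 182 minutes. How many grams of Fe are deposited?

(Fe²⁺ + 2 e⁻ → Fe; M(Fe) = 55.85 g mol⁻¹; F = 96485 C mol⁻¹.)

Q = I·t = 25.70 A × 10920 s = 280600 C.
n(e⁻) = Q/F = 280600 / 96485 = 2.909 mol.
Fe²⁺ + 2 e⁻ → Fe, so n(Fe) = n(e⁻)/2 = 1.454 mol.
m = n·M = 1.454 × 55.85 = 81.2 g.

81.2 g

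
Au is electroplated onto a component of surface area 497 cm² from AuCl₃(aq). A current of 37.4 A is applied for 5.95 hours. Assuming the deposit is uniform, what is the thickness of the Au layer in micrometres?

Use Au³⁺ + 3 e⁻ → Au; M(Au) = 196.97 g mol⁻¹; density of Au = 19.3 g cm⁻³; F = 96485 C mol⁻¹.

568 μm

Q = I·t = 37.40 × 21420 = 801100 C; n(e⁻) = 8.303 mol.
n(Au) = n(e⁻)/3 = 2.768 mol, so m = 2.768 × 196.97 = 545.1 g.
Volume = m/ρ = 545.1 / 19.3 = 28.25 cm³.
Thickness = V/A = 28.25 / 497 = 0.0568 cm = 568 μm.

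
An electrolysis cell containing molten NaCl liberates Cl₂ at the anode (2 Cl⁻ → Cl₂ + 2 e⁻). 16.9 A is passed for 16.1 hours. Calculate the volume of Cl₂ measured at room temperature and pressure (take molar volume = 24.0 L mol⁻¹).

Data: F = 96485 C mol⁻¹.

122 L

Q = I·t = 16.90 A × 57960 s = 979500 C.
n(e⁻) = Q/F = 979500 / 96485 = 10.15 mol.
2 electrons are transferred per Cl₂ molecule, so n(Cl₂) = 10.15 / 2 = 5.076 mol.
V = n × V_m = 5.076 × 24.0 = 122 L.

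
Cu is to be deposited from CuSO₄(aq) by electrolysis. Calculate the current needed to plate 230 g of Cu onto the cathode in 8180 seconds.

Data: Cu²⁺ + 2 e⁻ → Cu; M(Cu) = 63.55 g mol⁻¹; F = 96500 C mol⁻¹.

n(Cu) = 230 / 63.55 = 3.619 mol.
n(e⁻) = 2 × 3.619 = 7.238 mol.
Q = n(e⁻)·F = 7.238 × 96500 = 698500 C.
I = Q/t = 698500 / 8180.0 s = 85.4 A.

85.4 A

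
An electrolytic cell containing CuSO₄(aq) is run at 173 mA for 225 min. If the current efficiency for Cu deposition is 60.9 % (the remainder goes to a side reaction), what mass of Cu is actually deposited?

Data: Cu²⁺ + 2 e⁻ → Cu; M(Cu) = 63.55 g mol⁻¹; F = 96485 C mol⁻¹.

Q = I·t = 0.1730 × 13500 = 2336 C.
n(e⁻) = 2336/96485 = 0.02421 mol; theoretically n(Cu) = 0.02421/2 = 0.01210 mol, m_theo = 0.7691 g.
At 60.9 % efficiency, m_actual = 0.609 × 0.7691 = 0.468 g.

0.468 g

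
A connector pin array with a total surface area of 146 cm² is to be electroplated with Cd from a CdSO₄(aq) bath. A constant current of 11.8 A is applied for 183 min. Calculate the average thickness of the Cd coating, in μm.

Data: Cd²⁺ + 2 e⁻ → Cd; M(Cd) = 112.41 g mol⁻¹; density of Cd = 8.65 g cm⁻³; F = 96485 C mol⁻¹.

Q = I·t = 11.80 × 10980 = 129600 C; n(e⁻) = 1.343 mol.
n(Cd) = n(e⁻)/2 = 0.6714 mol, so m = 0.6714 × 112.41 = 75.47 g.
Volume = m/ρ = 75.47 / 8.65 = 8.725 cm³.
Thickness = V/A = 8.725 / 146 = 0.0598 cm = 598 μm.

598 μm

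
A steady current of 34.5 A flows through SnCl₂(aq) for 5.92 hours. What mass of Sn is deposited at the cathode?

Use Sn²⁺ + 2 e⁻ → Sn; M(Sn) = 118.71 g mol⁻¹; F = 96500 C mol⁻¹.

Q = I·t = 34.50 A × 21312 s = 735300 C.
n(e⁻) = Q/F = 735300 / 96500 = 7.619 mol.
Sn²⁺ + 2 e⁻ → Sn, so n(Sn) = n(e⁻)/2 = 3.810 mol.
m = n·M = 3.810 × 118.71 = 452 g.

452 g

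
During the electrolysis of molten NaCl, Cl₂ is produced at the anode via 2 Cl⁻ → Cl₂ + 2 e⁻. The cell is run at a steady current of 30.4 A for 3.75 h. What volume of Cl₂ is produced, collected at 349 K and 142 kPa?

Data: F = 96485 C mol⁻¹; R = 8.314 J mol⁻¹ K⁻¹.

43.5 L

Q = I·t = 30.40 A × 13500 s = 410400 C.
n(e⁻) = Q/F = 410400 / 96485 = 4.254 mol.
2 electrons are transferred per Cl₂ molecule, so n(Cl₂) = 4.254 / 2 = 2.127 mol.
V = nRT/P = (2.127 × 8.314 × 349) / (142 × 10³ Pa) = 0.0435 m³ = 43.5 L.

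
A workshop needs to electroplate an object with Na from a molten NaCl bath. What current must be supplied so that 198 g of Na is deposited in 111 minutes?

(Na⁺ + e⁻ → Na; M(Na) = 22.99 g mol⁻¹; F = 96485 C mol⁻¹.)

125 A

n(Na) = 198 / 22.99 = 8.612 mol.
n(e⁻) = 1 × 8.612 = 8.612 mol.
Q = n(e⁻)·F = 8.612 × 96485 = 831000 C.
I = Q/t = 831000 / 6660.0 s = 125 A.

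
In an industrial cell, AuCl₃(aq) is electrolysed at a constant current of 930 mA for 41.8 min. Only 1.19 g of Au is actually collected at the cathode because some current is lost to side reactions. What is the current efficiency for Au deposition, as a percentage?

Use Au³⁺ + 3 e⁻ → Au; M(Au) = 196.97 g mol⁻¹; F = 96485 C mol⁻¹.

Q = I·t = 0.9300 × 2508.0 = 2332 C; n(e⁻) = 2332/96485 = 0.02417 mol.
Theoretical n(Au) = n(e⁻)/3 = 0.008058 mol, i.e. m_theo = 0.008058 × 196.97 = 1.587 g.
Efficiency = m_actual / m_theo = 1.19 / 1.587 = 75.0 %.

75.0 %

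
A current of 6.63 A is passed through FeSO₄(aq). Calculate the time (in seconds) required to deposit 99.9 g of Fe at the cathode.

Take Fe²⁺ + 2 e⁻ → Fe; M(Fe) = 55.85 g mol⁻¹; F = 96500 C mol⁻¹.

n(Fe) = m/M = 99.9 / 55.85 = 1.789 mol.
Each Fe atom requires 2 electrons, so n(e⁻) = 2 × 1.789 = 3.577 mol.
Q = n(e⁻)·F = 3.577 × 96500 = 345200 C.
t = Q/I = 345200 / 6.630 A = 52070 s.

52100 s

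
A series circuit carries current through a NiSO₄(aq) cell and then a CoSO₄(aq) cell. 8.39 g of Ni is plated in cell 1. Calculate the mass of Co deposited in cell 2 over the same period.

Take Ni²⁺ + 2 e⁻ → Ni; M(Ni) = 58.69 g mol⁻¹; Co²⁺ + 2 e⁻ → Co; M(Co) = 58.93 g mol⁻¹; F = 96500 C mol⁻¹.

8.42 g

n(Ni) = 8.39 / 58.69 = 0.1430 mol.
Since Ni²⁺ + 2 e⁻ → Ni, n(e⁻) passed = 2 × 0.1430 = 0.2859 mol.
Cells in series carry the same charge, so the same 0.2859 mol of electrons passes through cell 2.
Co²⁺ + 2 e⁻ → Co, so n(Co) = 0.2859 / 2 = 0.1430 mol.
m(Co) = 0.1430 × 58.93 = 8.42 g.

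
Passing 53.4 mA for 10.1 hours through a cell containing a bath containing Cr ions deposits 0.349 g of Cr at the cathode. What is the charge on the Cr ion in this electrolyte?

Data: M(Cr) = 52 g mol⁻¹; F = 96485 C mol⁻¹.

+3

Q = I·t = 0.05340 A × 36360 s = 1942 C, so n(e⁻) = 1942/96485 = 0.02012 mol.
n(Cr) deposited = 0.349 / 52 = 0.006712 mol.
Electrons per atom = n(e⁻)/n(Cr) = 0.02012 / 0.006712 = 3.00 ≈ 3, so the ion is Cr³⁺.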